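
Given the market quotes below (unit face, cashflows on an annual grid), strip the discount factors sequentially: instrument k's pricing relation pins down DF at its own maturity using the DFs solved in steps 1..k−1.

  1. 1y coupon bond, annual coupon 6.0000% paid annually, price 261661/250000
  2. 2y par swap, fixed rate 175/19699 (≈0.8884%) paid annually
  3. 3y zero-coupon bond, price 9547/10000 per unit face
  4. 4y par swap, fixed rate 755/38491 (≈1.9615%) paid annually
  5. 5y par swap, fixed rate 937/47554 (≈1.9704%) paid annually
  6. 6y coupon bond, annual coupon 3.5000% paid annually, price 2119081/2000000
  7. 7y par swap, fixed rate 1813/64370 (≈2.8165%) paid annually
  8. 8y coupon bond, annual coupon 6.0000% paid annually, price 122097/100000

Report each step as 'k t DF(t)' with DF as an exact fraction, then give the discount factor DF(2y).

step 1 [1y] bond c/1=3/50: DF=(261661/250000 − 3/50·(0))/(1+3/50) = 4937/5000 ≈ 0.987400
step 2 [2y] swap r/1=175/19699: DF=(1 − 175/19699·(0.987400))/(1+175/19699) = 393/400 ≈ 0.982500
step 3 [3y] zero: DF = P = 9547/10000 ≈ 0.954700
step 4 [4y] swap r/1=755/38491: DF=(1 − 755/38491·(0.987400+0.982500+0.954700))/(1+755/38491) = 1849/2000 ≈ 0.924500
step 5 [5y] swap r/1=937/47554: DF=(1 − 937/47554·(0.987400+0.982500+0.954700+0.924500))/(1+937/47554) = 9063/10000 ≈ 0.906300
step 6 [6y] bond c/1=7/200: DF=(2119081/2000000 − 7/200·(0.987400+0.982500+0.954700+0.924500+0.906300))/(1+7/200) = 8629/10000 ≈ 0.862900
step 7 [7y] swap r/1=1813/64370: DF=(1 − 1813/64370·(0.987400+0.982500+0.954700+0.924500+0.906300+0.862900))/(1+1813/64370) = 8187/10000 ≈ 0.818700
step 8 [8y] bond c/1=3/50: DF=(122097/100000 − 3/50·(0.987400+0.982500+0.954700+0.924500+0.906300+0.862900+0.818700))/(1+3/50) = 63/80 ≈ 0.787500

1 1 4937/5000
2 2 393/400
3 3 9547/10000
4 4 1849/2000
5 5 9063/10000
6 6 8629/10000
7 7 8187/10000
8 8 63/80
DF(2y) = 393/400 ≈ 0.982500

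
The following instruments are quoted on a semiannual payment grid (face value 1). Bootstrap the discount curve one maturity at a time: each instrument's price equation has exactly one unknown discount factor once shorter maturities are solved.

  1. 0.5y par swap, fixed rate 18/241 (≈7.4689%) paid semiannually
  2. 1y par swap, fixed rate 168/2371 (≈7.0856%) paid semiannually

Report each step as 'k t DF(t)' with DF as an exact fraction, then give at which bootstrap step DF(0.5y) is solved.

1 1/2 241/250
2 1 583/625
DF(0.5y) is solved at step 1

step 1 [0.5y] swap r/2=9/241: DF=(1 − 9/241·(0))/(1+9/241) = 241/250 ≈ 0.964000
step 2 [1y] swap r/2=84/2371: DF=(1 − 84/2371·(0.964000))/(1+84/2371) = 583/625 ≈ 0.932800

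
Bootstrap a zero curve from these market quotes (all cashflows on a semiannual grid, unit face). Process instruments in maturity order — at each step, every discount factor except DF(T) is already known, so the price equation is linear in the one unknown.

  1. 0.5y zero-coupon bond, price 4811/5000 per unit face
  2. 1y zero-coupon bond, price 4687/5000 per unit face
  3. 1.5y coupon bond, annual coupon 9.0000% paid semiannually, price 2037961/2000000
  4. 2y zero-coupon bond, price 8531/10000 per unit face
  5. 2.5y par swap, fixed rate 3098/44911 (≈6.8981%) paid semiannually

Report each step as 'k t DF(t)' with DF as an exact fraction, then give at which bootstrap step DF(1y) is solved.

1 1/2 4811/5000
2 1 4687/5000
3 3/2 8933/10000
4 2 8531/10000
5 5/2 8451/10000
DF(1y) is solved at step 2

step 1 [0.5y] zero: DF = P = 4811/5000 ≈ 0.962200
step 2 [1y] zero: DF = P = 4687/5000 ≈ 0.937400
step 3 [1.5y] bond c/2=9/200: DF=(2037961/2000000 − 9/200·(0.962200+0.937400))/(1+9/200) = 8933/10000 ≈ 0.893300
step 4 [2y] zero: DF = P = 8531/10000 ≈ 0.853100
step 5 [2.5y] swap r/2=1549/44911: DF=(1 − 1549/44911·(0.962200+0.937400+0.893300+0.853100))/(1+1549/44911) = 8451/10000 ≈ 0.845100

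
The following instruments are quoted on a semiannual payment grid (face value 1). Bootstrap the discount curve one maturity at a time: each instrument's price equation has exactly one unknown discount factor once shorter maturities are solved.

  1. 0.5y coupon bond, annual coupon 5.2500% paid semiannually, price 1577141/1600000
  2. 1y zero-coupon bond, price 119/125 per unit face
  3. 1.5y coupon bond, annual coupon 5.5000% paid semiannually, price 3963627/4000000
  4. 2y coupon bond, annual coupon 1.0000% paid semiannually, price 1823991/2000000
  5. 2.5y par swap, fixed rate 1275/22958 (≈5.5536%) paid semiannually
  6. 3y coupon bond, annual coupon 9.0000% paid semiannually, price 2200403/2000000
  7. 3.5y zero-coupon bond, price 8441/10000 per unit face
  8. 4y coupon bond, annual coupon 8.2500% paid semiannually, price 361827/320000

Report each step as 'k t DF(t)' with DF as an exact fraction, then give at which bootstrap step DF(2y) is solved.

1 1/2 1921/2000
2 1 119/125
3 3/2 2283/2500
4 2 4467/5000
5 5/2 349/400
6 3 8551/10000
7 7/2 8441/10000
8 4 8367/10000
DF(2y) is solved at step 4

step 1 [0.5y] bond c/2=21/800: DF=(1577141/1600000 − 21/800·(0))/(1+21/800) = 1921/2000 ≈ 0.960500
step 2 [1y] zero: DF = P = 119/125 ≈ 0.952000
step 3 [1.5y] bond c/2=11/400: DF=(3963627/4000000 − 11/400·(0.960500+0.952000))/(1+11/400) = 2283/2500 ≈ 0.913200
step 4 [2y] bond c/2=1/200: DF=(1823991/2000000 − 1/200·(0.960500+0.952000+0.913200))/(1+1/200) = 4467/5000 ≈ 0.893400
step 5 [2.5y] swap r/2=1275/45916: DF=(1 − 1275/45916·(0.960500+0.952000+0.913200+0.893400))/(1+1275/45916) = 349/400 ≈ 0.872500
step 6 [3y] bond c/2=9/200: DF=(2200403/2000000 − 9/200·(0.960500+0.952000+0.913200+0.893400+0.872500))/(1+9/200) = 8551/10000 ≈ 0.855100
step 7 [3.5y] zero: DF = P = 8441/10000 ≈ 0.844100
step 8 [4y] bond c/2=33/800: DF=(361827/320000 − 33/800·(0.960500+0.952000+0.913200+0.893400+0.872500+0.855100+0.844100))/(1+33/800) = 8367/10000 ≈ 0.836700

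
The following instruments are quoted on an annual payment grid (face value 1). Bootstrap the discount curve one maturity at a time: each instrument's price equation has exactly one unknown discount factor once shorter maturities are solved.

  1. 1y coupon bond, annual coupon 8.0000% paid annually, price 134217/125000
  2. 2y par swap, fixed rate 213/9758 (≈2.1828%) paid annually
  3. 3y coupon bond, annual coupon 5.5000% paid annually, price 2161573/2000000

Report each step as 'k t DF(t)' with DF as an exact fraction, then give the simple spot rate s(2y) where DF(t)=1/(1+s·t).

1 1 4971/5000
2 2 4787/5000
3 3 9227/10000
s(2y) = (1/(4787/5000) − 1)/(2) = 213/9574 ≈ 2.2248%

step 1 [1y] bond c/1=2/25: DF=(134217/125000 − 2/25·(0))/(1+2/25) = 4971/5000 ≈ 0.994200
step 2 [2y] swap r/1=213/9758: DF=(1 − 213/9758·(0.994200))/(1+213/9758) = 4787/5000 ≈ 0.957400
step 3 [3y] bond c/1=11/200: DF=(2161573/2000000 − 11/200·(0.994200+0.957400))/(1+11/200) = 9227/10000 ≈ 0.922700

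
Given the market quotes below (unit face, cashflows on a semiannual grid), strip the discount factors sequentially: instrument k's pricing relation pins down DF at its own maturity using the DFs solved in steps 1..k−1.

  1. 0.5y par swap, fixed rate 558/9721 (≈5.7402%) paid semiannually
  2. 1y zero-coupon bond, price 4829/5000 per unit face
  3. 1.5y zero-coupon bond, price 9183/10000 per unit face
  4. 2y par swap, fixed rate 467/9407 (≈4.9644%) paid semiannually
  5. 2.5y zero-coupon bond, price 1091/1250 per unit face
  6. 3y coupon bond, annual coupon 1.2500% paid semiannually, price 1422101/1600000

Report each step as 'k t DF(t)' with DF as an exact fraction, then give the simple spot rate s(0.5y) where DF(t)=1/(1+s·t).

step 1 [0.5y] swap r/2=279/9721: DF=(1 − 279/9721·(0))/(1+279/9721) = 9721/10000 ≈ 0.972100
step 2 [1y] zero: DF = P = 4829/5000 ≈ 0.965800
step 3 [1.5y] zero: DF = P = 9183/10000 ≈ 0.918300
step 4 [2y] swap r/2=467/18814: DF=(1 − 467/18814·(0.972100+0.965800+0.918300))/(1+467/18814) = 4533/5000 ≈ 0.906600
step 5 [2.5y] zero: DF = P = 1091/1250 ≈ 0.872800
step 6 [3y] bond c/2=1/160: DF=(1422101/1600000 − 1/160·(0.972100+0.965800+0.918300+0.906600+0.872800))/(1+1/160) = 1709/2000 ≈ 0.854500

1 1/2 9721/10000
2 1 4829/5000
3 3/2 9183/10000
4 2 4533/5000
5 5/2 1091/1250
6 3 1709/2000
s(0.5y) = (1/(9721/10000) − 1)/(1/2) = 558/9721 ≈ 5.7402%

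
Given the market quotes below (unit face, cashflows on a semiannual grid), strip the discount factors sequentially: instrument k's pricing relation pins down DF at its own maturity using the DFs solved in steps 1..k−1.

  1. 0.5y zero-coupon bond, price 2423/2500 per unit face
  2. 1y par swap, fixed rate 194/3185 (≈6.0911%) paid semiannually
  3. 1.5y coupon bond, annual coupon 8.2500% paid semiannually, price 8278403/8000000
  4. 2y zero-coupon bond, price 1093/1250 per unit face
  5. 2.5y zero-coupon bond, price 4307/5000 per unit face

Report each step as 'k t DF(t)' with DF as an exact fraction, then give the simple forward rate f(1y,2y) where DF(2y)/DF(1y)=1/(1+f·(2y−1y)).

step 1 [0.5y] zero: DF = P = 2423/2500 ≈ 0.969200
step 2 [1y] swap r/2=97/3185: DF=(1 − 97/3185·(0.969200))/(1+97/3185) = 4709/5000 ≈ 0.941800
step 3 [1.5y] bond c/2=33/800: DF=(8278403/8000000 − 33/800·(0.969200+0.941800))/(1+33/800) = 9181/10000 ≈ 0.918100
step 4 [2y] zero: DF = P = 1093/1250 ≈ 0.874400
step 5 [2.5y] zero: DF = P = 4307/5000 ≈ 0.861400

1 1/2 2423/2500
2 1 4709/5000
3 3/2 9181/10000
4 2 1093/1250
5 5/2 4307/5000
f(1y,2y) = ((4709/5000)/(1093/1250) − 1)/(1) = 337/4372 ≈ 7.7081%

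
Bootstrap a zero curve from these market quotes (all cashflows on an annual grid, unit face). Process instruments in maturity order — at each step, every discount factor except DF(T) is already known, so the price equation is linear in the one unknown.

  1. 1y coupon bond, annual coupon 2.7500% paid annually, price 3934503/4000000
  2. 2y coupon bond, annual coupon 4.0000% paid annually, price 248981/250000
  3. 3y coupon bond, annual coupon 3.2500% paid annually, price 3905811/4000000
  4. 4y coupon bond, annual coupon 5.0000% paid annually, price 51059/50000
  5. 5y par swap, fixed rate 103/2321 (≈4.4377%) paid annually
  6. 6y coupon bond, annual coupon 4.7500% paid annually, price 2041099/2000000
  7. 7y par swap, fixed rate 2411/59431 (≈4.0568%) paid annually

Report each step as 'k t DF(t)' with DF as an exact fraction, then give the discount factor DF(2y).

step 1 [1y] bond c/1=11/400: DF=(3934503/4000000 − 11/400·(0))/(1+11/400) = 9573/10000 ≈ 0.957300
step 2 [2y] bond c/1=1/25: DF=(248981/250000 − 1/25·(0.957300))/(1+1/25) = 1151/1250 ≈ 0.920800
step 3 [3y] bond c/1=13/400: DF=(3905811/4000000 − 13/400·(0.957300+0.920800))/(1+13/400) = 4433/5000 ≈ 0.886600
step 4 [4y] bond c/1=1/20: DF=(51059/50000 − 1/20·(0.957300+0.920800+0.886600))/(1+1/20) = 8409/10000 ≈ 0.840900
step 5 [5y] swap r/1=103/2321: DF=(1 − 103/2321·(0.957300+0.920800+0.886600+0.840900))/(1+103/2321) = 8043/10000 ≈ 0.804300
step 6 [6y] bond c/1=19/400: DF=(2041099/2000000 − 19/400·(0.957300+0.920800+0.886600+0.840900+0.804300))/(1+19/400) = 7743/10000 ≈ 0.774300
step 7 [7y] swap r/1=2411/59431: DF=(1 − 2411/59431·(0.957300+0.920800+0.886600+0.840900+0.804300+0.774300))/(1+2411/59431) = 7589/10000 ≈ 0.758900

1 1 9573/10000
2 2 1151/1250
3 3 4433/5000
4 4 8409/10000
5 5 8043/10000
6 6 7743/10000
7 7 7589/10000
DF(2y) = 1151/1250 ≈ 0.920800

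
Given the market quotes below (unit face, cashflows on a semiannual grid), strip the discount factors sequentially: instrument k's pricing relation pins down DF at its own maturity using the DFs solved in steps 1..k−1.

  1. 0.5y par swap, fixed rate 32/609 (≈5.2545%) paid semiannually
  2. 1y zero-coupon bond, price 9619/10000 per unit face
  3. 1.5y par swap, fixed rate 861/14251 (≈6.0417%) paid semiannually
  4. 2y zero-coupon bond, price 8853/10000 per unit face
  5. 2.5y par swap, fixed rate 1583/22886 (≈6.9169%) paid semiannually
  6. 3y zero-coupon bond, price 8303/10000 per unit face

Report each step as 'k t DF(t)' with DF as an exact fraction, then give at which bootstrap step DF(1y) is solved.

1 1/2 609/625
2 1 9619/10000
3 3/2 9139/10000
4 2 8853/10000
5 5/2 8417/10000
6 3 8303/10000
DF(1y) is solved at step 2

step 1 [0.5y] swap r/2=16/609: DF=(1 − 16/609·(0))/(1+16/609) = 609/625 ≈ 0.974400
step 2 [1y] zero: DF = P = 9619/10000 ≈ 0.961900
step 3 [1.5y] swap r/2=861/28502: DF=(1 − 861/28502·(0.974400+0.961900))/(1+861/28502) = 9139/10000 ≈ 0.913900
step 4 [2y] zero: DF = P = 8853/10000 ≈ 0.885300
step 5 [2.5y] swap r/2=1583/45772: DF=(1 − 1583/45772·(0.974400+0.961900+0.913900+0.885300))/(1+1583/45772) = 8417/10000 ≈ 0.841700
step 6 [3y] zero: DF = P = 8303/10000 ≈ 0.830300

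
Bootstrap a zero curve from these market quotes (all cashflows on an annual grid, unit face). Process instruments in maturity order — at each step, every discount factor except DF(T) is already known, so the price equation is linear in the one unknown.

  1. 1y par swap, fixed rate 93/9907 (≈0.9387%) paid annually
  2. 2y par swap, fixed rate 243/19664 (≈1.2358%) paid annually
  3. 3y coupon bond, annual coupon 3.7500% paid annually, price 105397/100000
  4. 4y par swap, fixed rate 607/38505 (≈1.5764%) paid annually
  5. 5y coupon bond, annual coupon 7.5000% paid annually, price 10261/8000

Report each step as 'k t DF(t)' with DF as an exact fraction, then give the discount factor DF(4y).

1 1 9907/10000
2 2 9757/10000
3 3 1181/1250
4 4 9393/10000
5 5 1849/2000
DF(4y) = 9393/10000 ≈ 0.939300

step 1 [1y] swap r/1=93/9907: DF=(1 − 93/9907·(0))/(1+93/9907) = 9907/10000 ≈ 0.990700
step 2 [2y] swap r/1=243/19664: DF=(1 − 243/19664·(0.990700))/(1+243/19664) = 9757/10000 ≈ 0.975700
step 3 [3y] bond c/1=3/80: DF=(105397/100000 − 3/80·(0.990700+0.975700))/(1+3/80) = 1181/1250 ≈ 0.944800
step 4 [4y] swap r/1=607/38505: DF=(1 − 607/38505·(0.990700+0.975700+0.944800))/(1+607/38505) = 9393/10000 ≈ 0.939300
step 5 [5y] bond c/1=3/40: DF=(10261/8000 − 3/40·(0.990700+0.975700+0.944800+0.939300))/(1+3/40) = 1849/2000 ≈ 0.924500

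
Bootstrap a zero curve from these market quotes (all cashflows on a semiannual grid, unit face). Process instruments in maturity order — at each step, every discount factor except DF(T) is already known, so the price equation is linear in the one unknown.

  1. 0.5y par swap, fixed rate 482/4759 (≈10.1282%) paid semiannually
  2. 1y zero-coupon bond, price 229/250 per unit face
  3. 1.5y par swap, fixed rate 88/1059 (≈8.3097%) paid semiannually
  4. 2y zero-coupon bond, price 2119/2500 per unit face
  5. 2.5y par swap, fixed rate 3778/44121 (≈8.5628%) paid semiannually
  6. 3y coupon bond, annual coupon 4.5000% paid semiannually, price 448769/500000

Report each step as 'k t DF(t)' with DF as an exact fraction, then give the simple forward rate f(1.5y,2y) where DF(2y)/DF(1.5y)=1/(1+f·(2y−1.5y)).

step 1 [0.5y] swap r/2=241/4759: DF=(1 − 241/4759·(0))/(1+241/4759) = 4759/5000 ≈ 0.951800
step 2 [1y] zero: DF = P = 229/250 ≈ 0.916000
step 3 [1.5y] swap r/2=44/1059: DF=(1 − 44/1059·(0.951800+0.916000))/(1+44/1059) = 1107/1250 ≈ 0.885600
step 4 [2y] zero: DF = P = 2119/2500 ≈ 0.847600
step 5 [2.5y] swap r/2=1889/44121: DF=(1 − 1889/44121·(0.951800+0.916000+0.885600+0.847600))/(1+1889/44121) = 8111/10000 ≈ 0.811100
step 6 [3y] bond c/2=9/400: DF=(448769/500000 − 9/400·(0.951800+0.916000+0.885600+0.847600+0.811100))/(1+9/400) = 7807/10000 ≈ 0.780700

1 1/2 4759/5000
2 1 229/250
3 3/2 1107/1250
4 2 2119/2500
5 5/2 8111/10000
6 3 7807/10000
f(1.5y,2y) = ((1107/1250)/(2119/2500) − 1)/(1/2) = 190/2119 ≈ 8.9665%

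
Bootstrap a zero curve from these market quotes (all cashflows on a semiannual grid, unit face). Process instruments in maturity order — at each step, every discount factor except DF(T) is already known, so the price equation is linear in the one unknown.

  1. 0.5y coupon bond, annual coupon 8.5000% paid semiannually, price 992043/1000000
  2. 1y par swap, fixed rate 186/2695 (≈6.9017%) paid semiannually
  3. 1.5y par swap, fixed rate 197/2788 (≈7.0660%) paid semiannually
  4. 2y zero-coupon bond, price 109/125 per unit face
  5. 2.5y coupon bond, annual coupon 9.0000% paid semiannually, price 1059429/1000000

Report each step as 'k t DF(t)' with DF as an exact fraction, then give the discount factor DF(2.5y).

step 1 [0.5y] bond c/2=17/400: DF=(992043/1000000 − 17/400·(0))/(1+17/400) = 2379/2500 ≈ 0.951600
step 2 [1y] swap r/2=93/2695: DF=(1 − 93/2695·(0.951600))/(1+93/2695) = 9349/10000 ≈ 0.934900
step 3 [1.5y] swap r/2=197/5576: DF=(1 − 197/5576·(0.951600+0.934900))/(1+197/5576) = 1803/2000 ≈ 0.901500
step 4 [2y] zero: DF = P = 109/125 ≈ 0.872000
step 5 [2.5y] bond c/2=9/200: DF=(1059429/1000000 − 9/200·(0.951600+0.934900+0.901500+0.872000))/(1+9/200) = 4281/5000 ≈ 0.856200

1 1/2 2379/2500
2 1 9349/10000
3 3/2 1803/2000
4 2 109/125
5 5/2 4281/5000
DF(2.5y) = 4281/5000 ≈ 0.856200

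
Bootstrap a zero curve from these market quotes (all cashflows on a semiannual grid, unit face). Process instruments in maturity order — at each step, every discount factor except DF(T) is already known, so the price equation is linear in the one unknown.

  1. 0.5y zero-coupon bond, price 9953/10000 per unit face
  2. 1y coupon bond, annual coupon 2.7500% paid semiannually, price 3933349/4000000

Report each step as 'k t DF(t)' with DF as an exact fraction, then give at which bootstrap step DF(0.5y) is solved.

step 1 [0.5y] zero: DF = P = 9953/10000 ≈ 0.995300
step 2 [1y] bond c/2=11/800: DF=(3933349/4000000 − 11/800·(0.995300))/(1+11/800) = 1913/2000 ≈ 0.956500

1 1/2 9953/10000
2 1 1913/2000
DF(0.5y) is solved at step 1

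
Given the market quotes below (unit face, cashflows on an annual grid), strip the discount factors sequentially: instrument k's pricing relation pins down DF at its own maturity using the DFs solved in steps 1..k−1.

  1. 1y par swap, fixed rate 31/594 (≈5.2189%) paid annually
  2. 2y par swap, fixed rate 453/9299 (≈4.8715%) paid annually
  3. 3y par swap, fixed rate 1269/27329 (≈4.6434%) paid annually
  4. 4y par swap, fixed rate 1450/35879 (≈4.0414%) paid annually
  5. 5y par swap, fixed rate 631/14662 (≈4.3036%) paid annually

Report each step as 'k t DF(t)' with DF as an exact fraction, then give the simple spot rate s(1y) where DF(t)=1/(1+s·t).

step 1 [1y] swap r/1=31/594: DF=(1 − 31/594·(0))/(1+31/594) = 594/625 ≈ 0.950400
step 2 [2y] swap r/1=453/9299: DF=(1 − 453/9299·(0.950400))/(1+453/9299) = 4547/5000 ≈ 0.909400
step 3 [3y] swap r/1=1269/27329: DF=(1 − 1269/27329·(0.950400+0.909400))/(1+1269/27329) = 8731/10000 ≈ 0.873100
step 4 [4y] swap r/1=1450/35879: DF=(1 − 1450/35879·(0.950400+0.909400+0.873100))/(1+1450/35879) = 171/200 ≈ 0.855000
step 5 [5y] swap r/1=631/14662: DF=(1 − 631/14662·(0.950400+0.909400+0.873100+0.855000))/(1+631/14662) = 8107/10000 ≈ 0.810700

1 1 594/625
2 2 4547/5000
3 3 8731/10000
4 4 171/200
5 5 8107/10000
s(1y) = (1/(594/625) − 1)/(1) = 31/594 ≈ 5.2189%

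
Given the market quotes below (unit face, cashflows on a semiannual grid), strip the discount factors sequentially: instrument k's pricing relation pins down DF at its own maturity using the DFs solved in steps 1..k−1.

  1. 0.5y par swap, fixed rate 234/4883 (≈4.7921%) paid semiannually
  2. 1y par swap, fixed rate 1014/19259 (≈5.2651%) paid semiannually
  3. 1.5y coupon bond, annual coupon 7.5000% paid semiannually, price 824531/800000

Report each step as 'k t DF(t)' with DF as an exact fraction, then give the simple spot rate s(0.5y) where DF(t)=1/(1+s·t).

step 1 [0.5y] swap r/2=117/4883: DF=(1 − 117/4883·(0))/(1+117/4883) = 4883/5000 ≈ 0.976600
step 2 [1y] swap r/2=507/19259: DF=(1 − 507/19259·(0.976600))/(1+507/19259) = 9493/10000 ≈ 0.949300
step 3 [1.5y] bond c/2=3/80: DF=(824531/800000 − 3/80·(0.976600+0.949300))/(1+3/80) = 4619/5000 ≈ 0.923800

1 1/2 4883/5000
2 1 9493/10000
3 3/2 4619/5000
s(0.5y) = (1/(4883/5000) − 1)/(1/2) = 234/4883 ≈ 4.7921%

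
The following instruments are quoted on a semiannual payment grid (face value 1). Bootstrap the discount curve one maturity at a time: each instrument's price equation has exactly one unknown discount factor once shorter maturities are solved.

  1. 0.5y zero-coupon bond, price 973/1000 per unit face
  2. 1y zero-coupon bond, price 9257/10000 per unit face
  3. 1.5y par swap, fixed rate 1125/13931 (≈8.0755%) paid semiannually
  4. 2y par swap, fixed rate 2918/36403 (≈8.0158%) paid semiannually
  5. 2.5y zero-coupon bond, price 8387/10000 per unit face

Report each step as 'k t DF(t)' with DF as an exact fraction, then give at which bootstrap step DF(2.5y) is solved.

step 1 [0.5y] zero: DF = P = 973/1000 ≈ 0.973000
step 2 [1y] zero: DF = P = 9257/10000 ≈ 0.925700
step 3 [1.5y] swap r/2=1125/27862: DF=(1 − 1125/27862·(0.973000+0.925700))/(1+1125/27862) = 71/80 ≈ 0.887500
step 4 [2y] swap r/2=1459/36403: DF=(1 − 1459/36403·(0.973000+0.925700+0.887500))/(1+1459/36403) = 8541/10000 ≈ 0.854100
step 5 [2.5y] zero: DF = P = 8387/10000 ≈ 0.838700

1 1/2 973/1000
2 1 9257/10000
3 3/2 71/80
4 2 8541/10000
5 5/2 8387/10000
DF(2.5y) is solved at step 5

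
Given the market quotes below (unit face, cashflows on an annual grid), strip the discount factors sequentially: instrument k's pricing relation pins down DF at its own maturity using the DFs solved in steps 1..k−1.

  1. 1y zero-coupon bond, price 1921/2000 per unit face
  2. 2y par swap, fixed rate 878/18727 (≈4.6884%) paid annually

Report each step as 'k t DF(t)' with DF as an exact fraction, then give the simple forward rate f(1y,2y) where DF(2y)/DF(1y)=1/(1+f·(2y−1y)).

step 1 [1y] zero: DF = P = 1921/2000 ≈ 0.960500
step 2 [2y] swap r/1=878/18727: DF=(1 − 878/18727·(0.960500))/(1+878/18727) = 4561/5000 ≈ 0.912200

1 1 1921/2000
2 2 4561/5000
f(1y,2y) = ((1921/2000)/(4561/5000) − 1)/(1) = 483/9122 ≈ 5.2949%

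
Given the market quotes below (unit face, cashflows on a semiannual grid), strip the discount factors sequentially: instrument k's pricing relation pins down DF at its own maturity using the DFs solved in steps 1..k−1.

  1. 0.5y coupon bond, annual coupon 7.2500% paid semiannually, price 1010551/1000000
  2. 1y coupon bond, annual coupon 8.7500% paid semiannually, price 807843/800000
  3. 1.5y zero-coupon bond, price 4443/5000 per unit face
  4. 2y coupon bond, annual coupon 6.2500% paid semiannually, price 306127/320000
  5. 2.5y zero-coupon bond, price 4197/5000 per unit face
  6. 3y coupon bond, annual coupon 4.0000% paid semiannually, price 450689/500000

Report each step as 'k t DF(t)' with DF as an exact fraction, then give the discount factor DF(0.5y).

1 1/2 1219/1250
2 1 4633/5000
3 3/2 4443/5000
4 2 8431/10000
5 5/2 4197/5000
6 3 199/250
DF(0.5y) = 1219/1250 ≈ 0.975200

step 1 [0.5y] bond c/2=29/800: DF=(1010551/1000000 − 29/800·(0))/(1+29/800) = 1219/1250 ≈ 0.975200
step 2 [1y] bond c/2=7/160: DF=(807843/800000 − 7/160·(0.975200))/(1+7/160) = 4633/5000 ≈ 0.926600
step 3 [1.5y] zero: DF = P = 4443/5000 ≈ 0.888600
step 4 [2y] bond c/2=1/32: DF=(306127/320000 − 1/32·(0.975200+0.926600+0.888600))/(1+1/32) = 8431/10000 ≈ 0.843100
step 5 [2.5y] zero: DF = P = 4197/5000 ≈ 0.839400
step 6 [3y] bond c/2=1/50: DF=(450689/500000 − 1/50·(0.975200+0.926600+0.888600+0.843100+0.839400))/(1+1/50) = 199/250 ≈ 0.796000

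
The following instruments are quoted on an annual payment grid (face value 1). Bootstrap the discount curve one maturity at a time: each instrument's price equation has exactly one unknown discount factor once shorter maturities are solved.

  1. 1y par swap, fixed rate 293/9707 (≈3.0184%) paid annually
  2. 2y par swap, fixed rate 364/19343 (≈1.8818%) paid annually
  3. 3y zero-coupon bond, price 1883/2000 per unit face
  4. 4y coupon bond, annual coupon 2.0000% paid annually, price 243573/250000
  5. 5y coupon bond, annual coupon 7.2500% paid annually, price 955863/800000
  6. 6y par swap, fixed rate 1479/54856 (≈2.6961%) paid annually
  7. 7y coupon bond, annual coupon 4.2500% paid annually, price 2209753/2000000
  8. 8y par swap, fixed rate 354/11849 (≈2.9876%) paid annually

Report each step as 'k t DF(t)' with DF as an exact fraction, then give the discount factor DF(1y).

1 1 9707/10000
2 2 2409/2500
3 3 1883/2000
4 4 2247/2500
5 5 8589/10000
6 6 8521/10000
7 7 4181/5000
8 8 1969/2500
DF(1y) = 9707/10000 ≈ 0.970700

step 1 [1y] swap r/1=293/9707: DF=(1 − 293/9707·(0))/(1+293/9707) = 9707/10000 ≈ 0.970700
step 2 [2y] swap r/1=364/19343: DF=(1 − 364/19343·(0.970700))/(1+364/19343) = 2409/2500 ≈ 0.963600
step 3 [3y] zero: DF = P = 1883/2000 ≈ 0.941500
step 4 [4y] bond c/1=1/50: DF=(243573/250000 − 1/50·(0.970700+0.963600+0.941500))/(1+1/50) = 2247/2500 ≈ 0.898800
step 5 [5y] bond c/1=29/400: DF=(955863/800000 − 29/400·(0.970700+0.963600+0.941500+0.898800))/(1+29/400) = 8589/10000 ≈ 0.858900
step 6 [6y] swap r/1=1479/54856: DF=(1 − 1479/54856·(0.970700+0.963600+0.941500+0.898800+0.858900))/(1+1479/54856) = 8521/10000 ≈ 0.852100
step 7 [7y] bond c/1=17/400: DF=(2209753/2000000 − 17/400·(0.970700+0.963600+0.941500+0.898800+0.858900+0.852100))/(1+17/400) = 4181/5000 ≈ 0.836200
step 8 [8y] swap r/1=354/11849: DF=(1 − 354/11849·(0.970700+0.963600+0.941500+0.898800+0.858900+0.852100+0.836200))/(1+354/11849) = 1969/2500 ≈ 0.787600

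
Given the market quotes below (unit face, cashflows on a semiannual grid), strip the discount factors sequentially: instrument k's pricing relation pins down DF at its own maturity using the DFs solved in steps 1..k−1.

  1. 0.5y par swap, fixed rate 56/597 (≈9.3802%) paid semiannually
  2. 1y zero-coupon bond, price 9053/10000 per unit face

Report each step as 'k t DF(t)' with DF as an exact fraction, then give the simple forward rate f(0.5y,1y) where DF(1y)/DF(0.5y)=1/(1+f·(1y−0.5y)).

1 1/2 597/625
2 1 9053/10000
f(0.5y,1y) = ((597/625)/(9053/10000) − 1)/(1/2) = 998/9053 ≈ 11.0240%

step 1 [0.5y] swap r/2=28/597: DF=(1 − 28/597·(0))/(1+28/597) = 597/625 ≈ 0.955200
step 2 [1y] zero: DF = P = 9053/10000 ≈ 0.905300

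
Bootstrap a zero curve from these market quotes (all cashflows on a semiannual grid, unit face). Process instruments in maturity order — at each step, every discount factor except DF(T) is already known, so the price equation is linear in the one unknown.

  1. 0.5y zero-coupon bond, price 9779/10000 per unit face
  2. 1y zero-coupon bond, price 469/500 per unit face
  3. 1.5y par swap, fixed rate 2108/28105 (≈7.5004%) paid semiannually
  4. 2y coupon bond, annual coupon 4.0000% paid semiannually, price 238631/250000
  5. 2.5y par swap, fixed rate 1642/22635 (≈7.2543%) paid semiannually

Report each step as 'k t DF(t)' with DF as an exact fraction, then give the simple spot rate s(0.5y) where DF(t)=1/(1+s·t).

1 1/2 9779/10000
2 1 469/500
3 3/2 4473/5000
4 2 8807/10000
5 5/2 4179/5000
s(0.5y) = (1/(9779/10000) − 1)/(1/2) = 442/9779 ≈ 4.5199%

step 1 [0.5y] zero: DF = P = 9779/10000 ≈ 0.977900
step 2 [1y] zero: DF = P = 469/500 ≈ 0.938000
step 3 [1.5y] swap r/2=1054/28105: DF=(1 − 1054/28105·(0.977900+0.938000))/(1+1054/28105) = 4473/5000 ≈ 0.894600
step 4 [2y] bond c/2=1/50: DF=(238631/250000 − 1/50·(0.977900+0.938000+0.894600))/(1+1/50) = 8807/10000 ≈ 0.880700
step 5 [2.5y] swap r/2=821/22635: DF=(1 − 821/22635·(0.977900+0.938000+0.894600+0.880700))/(1+821/22635) = 4179/5000 ≈ 0.835800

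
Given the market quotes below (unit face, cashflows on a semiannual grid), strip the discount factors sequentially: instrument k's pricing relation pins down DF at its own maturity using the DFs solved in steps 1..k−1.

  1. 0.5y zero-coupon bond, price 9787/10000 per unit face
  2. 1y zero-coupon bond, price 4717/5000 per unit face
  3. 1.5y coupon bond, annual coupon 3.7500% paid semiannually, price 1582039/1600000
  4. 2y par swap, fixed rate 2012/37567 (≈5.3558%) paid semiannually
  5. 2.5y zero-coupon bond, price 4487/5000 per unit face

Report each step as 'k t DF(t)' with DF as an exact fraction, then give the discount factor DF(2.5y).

step 1 [0.5y] zero: DF = P = 9787/10000 ≈ 0.978700
step 2 [1y] zero: DF = P = 4717/5000 ≈ 0.943400
step 3 [1.5y] bond c/2=3/160: DF=(1582039/1600000 − 3/160·(0.978700+0.943400))/(1+3/160) = 1169/1250 ≈ 0.935200
step 4 [2y] swap r/2=1006/37567: DF=(1 − 1006/37567·(0.978700+0.943400+0.935200))/(1+1006/37567) = 4497/5000 ≈ 0.899400
step 5 [2.5y] zero: DF = P = 4487/5000 ≈ 0.897400

1 1/2 9787/10000
2 1 4717/5000
3 3/2 1169/1250
4 2 4497/5000
5 5/2 4487/5000
DF(2.5y) = 4487/5000 ≈ 0.897400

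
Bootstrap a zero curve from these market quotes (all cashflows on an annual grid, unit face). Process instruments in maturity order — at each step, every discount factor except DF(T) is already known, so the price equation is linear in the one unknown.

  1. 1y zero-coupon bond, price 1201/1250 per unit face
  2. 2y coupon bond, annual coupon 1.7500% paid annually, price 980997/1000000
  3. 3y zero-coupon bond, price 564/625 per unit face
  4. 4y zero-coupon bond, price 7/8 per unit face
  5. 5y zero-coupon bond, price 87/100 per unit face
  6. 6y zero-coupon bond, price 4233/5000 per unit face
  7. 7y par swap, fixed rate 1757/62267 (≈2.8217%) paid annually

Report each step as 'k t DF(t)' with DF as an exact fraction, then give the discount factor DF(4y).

1 1 1201/1250
2 2 2369/2500
3 3 564/625
4 4 7/8
5 5 87/100
6 6 4233/5000
7 7 8243/10000
DF(4y) = 7/8 ≈ 0.875000

step 1 [1y] zero: DF = P = 1201/1250 ≈ 0.960800
step 2 [2y] bond c/1=7/400: DF=(980997/1000000 − 7/400·(0.960800))/(1+7/400) = 2369/2500 ≈ 0.947600
step 3 [3y] zero: DF = P = 564/625 ≈ 0.902400
step 4 [4y] zero: DF = P = 7/8 ≈ 0.875000
step 5 [5y] zero: DF = P = 87/100 ≈ 0.870000
step 6 [6y] zero: DF = P = 4233/5000 ≈ 0.846600
step 7 [7y] swap r/1=1757/62267: DF=(1 − 1757/62267·(0.960800+0.947600+0.902400+0.875000+0.870000+0.846600))/(1+1757/62267) = 8243/10000 ≈ 0.824300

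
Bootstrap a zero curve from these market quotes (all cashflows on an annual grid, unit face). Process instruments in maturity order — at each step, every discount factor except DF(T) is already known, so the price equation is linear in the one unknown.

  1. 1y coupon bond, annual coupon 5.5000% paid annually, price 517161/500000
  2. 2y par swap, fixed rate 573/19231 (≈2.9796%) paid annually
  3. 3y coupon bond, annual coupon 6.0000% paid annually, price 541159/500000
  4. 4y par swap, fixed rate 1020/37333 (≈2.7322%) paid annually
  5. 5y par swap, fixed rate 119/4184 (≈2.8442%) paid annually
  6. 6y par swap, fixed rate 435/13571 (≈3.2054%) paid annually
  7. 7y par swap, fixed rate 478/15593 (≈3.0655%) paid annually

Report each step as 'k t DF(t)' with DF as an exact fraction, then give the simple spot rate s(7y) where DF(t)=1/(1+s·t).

step 1 [1y] bond c/1=11/200: DF=(517161/500000 − 11/200·(0))/(1+11/200) = 2451/2500 ≈ 0.980400
step 2 [2y] swap r/1=573/19231: DF=(1 − 573/19231·(0.980400))/(1+573/19231) = 9427/10000 ≈ 0.942700
step 3 [3y] bond c/1=3/50: DF=(541159/500000 − 3/50·(0.980400+0.942700))/(1+3/50) = 4561/5000 ≈ 0.912200
step 4 [4y] swap r/1=1020/37333: DF=(1 − 1020/37333·(0.980400+0.942700+0.912200))/(1+1020/37333) = 449/500 ≈ 0.898000
step 5 [5y] swap r/1=119/4184: DF=(1 − 119/4184·(0.980400+0.942700+0.912200+0.898000))/(1+119/4184) = 8691/10000 ≈ 0.869100
step 6 [6y] swap r/1=435/13571: DF=(1 − 435/13571·(0.980400+0.942700+0.912200+0.898000+0.869100))/(1+435/13571) = 413/500 ≈ 0.826000
step 7 [7y] swap r/1=478/15593: DF=(1 − 478/15593·(0.980400+0.942700+0.912200+0.898000+0.869100+0.826000))/(1+478/15593) = 1011/1250 ≈ 0.808800

1 1 2451/2500
2 2 9427/10000
3 3 4561/5000
4 4 449/500
5 5 8691/10000
6 6 413/500
7 7 1011/1250
s(7y) = (1/(1011/1250) − 1)/(7) = 239/7077 ≈ 3.3771%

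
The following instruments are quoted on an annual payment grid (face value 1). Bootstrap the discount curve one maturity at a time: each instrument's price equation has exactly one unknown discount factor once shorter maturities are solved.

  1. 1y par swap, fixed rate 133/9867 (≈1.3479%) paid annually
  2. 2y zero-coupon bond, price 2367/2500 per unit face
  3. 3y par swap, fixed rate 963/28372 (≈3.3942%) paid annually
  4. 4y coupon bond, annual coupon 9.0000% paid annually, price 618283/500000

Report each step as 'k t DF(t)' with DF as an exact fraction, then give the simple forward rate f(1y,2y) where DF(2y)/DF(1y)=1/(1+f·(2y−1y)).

1 1 9867/10000
2 2 2367/2500
3 3 9037/10000
4 4 4501/5000
f(1y,2y) = ((9867/10000)/(2367/2500) − 1)/(1) = 133/3156 ≈ 4.2142%

step 1 [1y] swap r/1=133/9867: DF=(1 − 133/9867·(0))/(1+133/9867) = 9867/10000 ≈ 0.986700
step 2 [2y] zero: DF = P = 2367/2500 ≈ 0.946800
step 3 [3y] swap r/1=963/28372: DF=(1 − 963/28372·(0.986700+0.946800))/(1+963/28372) = 9037/10000 ≈ 0.903700
step 4 [4y] bond c/1=9/100: DF=(618283/500000 − 9/100·(0.986700+0.946800+0.903700))/(1+9/100) = 4501/5000 ≈ 0.900200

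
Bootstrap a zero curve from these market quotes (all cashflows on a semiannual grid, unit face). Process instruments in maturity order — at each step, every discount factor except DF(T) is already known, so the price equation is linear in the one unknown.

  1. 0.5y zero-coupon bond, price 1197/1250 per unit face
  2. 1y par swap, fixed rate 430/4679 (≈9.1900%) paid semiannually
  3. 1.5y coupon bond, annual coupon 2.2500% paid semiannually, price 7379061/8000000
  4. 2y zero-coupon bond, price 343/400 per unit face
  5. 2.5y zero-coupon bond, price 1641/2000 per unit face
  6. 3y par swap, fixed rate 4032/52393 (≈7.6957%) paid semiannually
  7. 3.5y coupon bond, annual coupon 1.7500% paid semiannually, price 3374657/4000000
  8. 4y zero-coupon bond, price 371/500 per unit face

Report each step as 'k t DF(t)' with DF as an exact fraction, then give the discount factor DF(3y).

1 1/2 1197/1250
2 1 457/500
3 3/2 8913/10000
4 2 343/400
5 5/2 1641/2000
6 3 499/625
7 7/2 7909/10000
8 4 371/500
DF(3y) = 499/625 ≈ 0.798400

step 1 [0.5y] zero: DF = P = 1197/1250 ≈ 0.957600
step 2 [1y] swap r/2=215/4679: DF=(1 − 215/4679·(0.957600))/(1+215/4679) = 457/500 ≈ 0.914000
step 3 [1.5y] bond c/2=9/800: DF=(7379061/8000000 − 9/800·(0.957600+0.914000))/(1+9/800) = 8913/10000 ≈ 0.891300
step 4 [2y] zero: DF = P = 343/400 ≈ 0.857500
step 5 [2.5y] zero: DF = P = 1641/2000 ≈ 0.820500
step 6 [3y] swap r/2=2016/52393: DF=(1 − 2016/52393·(0.957600+0.914000+0.891300+0.857500+0.820500))/(1+2016/52393) = 499/625 ≈ 0.798400
step 7 [3.5y] bond c/2=7/800: DF=(3374657/4000000 − 7/800·(0.957600+0.914000+0.891300+0.857500+0.820500+0.798400))/(1+7/800) = 7909/10000 ≈ 0.790900
step 8 [4y] zero: DF = P = 371/500 ≈ 0.742000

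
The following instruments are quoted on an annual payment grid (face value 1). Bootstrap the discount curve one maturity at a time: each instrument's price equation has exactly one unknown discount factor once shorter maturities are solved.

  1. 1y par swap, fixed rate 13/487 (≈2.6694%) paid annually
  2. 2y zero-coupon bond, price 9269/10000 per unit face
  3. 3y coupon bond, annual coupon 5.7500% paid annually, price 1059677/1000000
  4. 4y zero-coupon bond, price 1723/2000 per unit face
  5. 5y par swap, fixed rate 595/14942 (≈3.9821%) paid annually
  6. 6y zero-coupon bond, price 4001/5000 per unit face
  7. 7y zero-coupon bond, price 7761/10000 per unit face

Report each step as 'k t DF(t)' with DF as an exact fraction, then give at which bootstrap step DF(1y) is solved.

step 1 [1y] swap r/1=13/487: DF=(1 − 13/487·(0))/(1+13/487) = 487/500 ≈ 0.974000
step 2 [2y] zero: DF = P = 9269/10000 ≈ 0.926900
step 3 [3y] bond c/1=23/400: DF=(1059677/1000000 − 23/400·(0.974000+0.926900))/(1+23/400) = 8987/10000 ≈ 0.898700
step 4 [4y] zero: DF = P = 1723/2000 ≈ 0.861500
step 5 [5y] swap r/1=595/14942: DF=(1 − 595/14942·(0.974000+0.926900+0.898700+0.861500))/(1+595/14942) = 1643/2000 ≈ 0.821500
step 6 [6y] zero: DF = P = 4001/5000 ≈ 0.800200
step 7 [7y] zero: DF = P = 7761/10000 ≈ 0.776100

1 1 487/500
2 2 9269/10000
3 3 8987/10000
4 4 1723/2000
5 5 1643/2000
6 6 4001/5000
7 7 7761/10000
DF(1y) is solved at step 1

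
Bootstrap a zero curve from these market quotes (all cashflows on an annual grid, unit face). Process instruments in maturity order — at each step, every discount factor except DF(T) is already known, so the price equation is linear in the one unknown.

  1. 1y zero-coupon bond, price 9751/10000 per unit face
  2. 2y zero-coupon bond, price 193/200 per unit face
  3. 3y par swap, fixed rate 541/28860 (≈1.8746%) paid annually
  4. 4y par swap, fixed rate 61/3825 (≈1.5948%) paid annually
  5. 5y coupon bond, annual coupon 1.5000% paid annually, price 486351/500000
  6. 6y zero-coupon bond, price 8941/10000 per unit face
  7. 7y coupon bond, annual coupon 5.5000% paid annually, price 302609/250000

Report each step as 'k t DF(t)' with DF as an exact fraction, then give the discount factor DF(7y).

1 1 9751/10000
2 2 193/200
3 3 9459/10000
4 4 939/1000
5 5 4509/5000
6 6 8941/10000
7 7 8543/10000
DF(7y) = 8543/10000 ≈ 0.854300

step 1 [1y] zero: DF = P = 9751/10000 ≈ 0.975100
step 2 [2y] zero: DF = P = 193/200 ≈ 0.965000
step 3 [3y] swap r/1=541/28860: DF=(1 − 541/28860·(0.975100+0.965000))/(1+541/28860) = 9459/10000 ≈ 0.945900
step 4 [4y] swap r/1=61/3825: DF=(1 − 61/3825·(0.975100+0.965000+0.945900))/(1+61/3825) = 939/1000 ≈ 0.939000
step 5 [5y] bond c/1=3/200: DF=(486351/500000 − 3/200·(0.975100+0.965000+0.945900+0.939000))/(1+3/200) = 4509/5000 ≈ 0.901800
step 6 [6y] zero: DF = P = 8941/10000 ≈ 0.894100
step 7 [7y] bond c/1=11/200: DF=(302609/250000 − 11/200·(0.975100+0.965000+0.945900+0.939000+0.901800+0.894100))/(1+11/200) = 8543/10000 ≈ 0.854300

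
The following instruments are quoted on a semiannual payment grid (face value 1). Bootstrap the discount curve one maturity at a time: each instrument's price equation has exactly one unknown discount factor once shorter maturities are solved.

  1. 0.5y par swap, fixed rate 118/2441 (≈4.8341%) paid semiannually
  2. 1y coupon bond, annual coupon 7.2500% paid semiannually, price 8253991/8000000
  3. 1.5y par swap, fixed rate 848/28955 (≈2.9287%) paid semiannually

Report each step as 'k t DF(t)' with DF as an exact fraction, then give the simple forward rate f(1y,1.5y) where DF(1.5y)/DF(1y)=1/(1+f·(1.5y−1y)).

1 1/2 2441/2500
2 1 1923/2000
3 3/2 1197/1250
f(1y,1.5y) = ((1923/2000)/(1197/1250) − 1)/(1/2) = 13/1596 ≈ 0.8145%

step 1 [0.5y] swap r/2=59/2441: DF=(1 − 59/2441·(0))/(1+59/2441) = 2441/2500 ≈ 0.976400
step 2 [1y] bond c/2=29/800: DF=(8253991/8000000 − 29/800·(0.976400))/(1+29/800) = 1923/2000 ≈ 0.961500
step 3 [1.5y] swap r/2=424/28955: DF=(1 − 424/28955·(0.976400+0.961500))/(1+424/28955) = 1197/1250 ≈ 0.957600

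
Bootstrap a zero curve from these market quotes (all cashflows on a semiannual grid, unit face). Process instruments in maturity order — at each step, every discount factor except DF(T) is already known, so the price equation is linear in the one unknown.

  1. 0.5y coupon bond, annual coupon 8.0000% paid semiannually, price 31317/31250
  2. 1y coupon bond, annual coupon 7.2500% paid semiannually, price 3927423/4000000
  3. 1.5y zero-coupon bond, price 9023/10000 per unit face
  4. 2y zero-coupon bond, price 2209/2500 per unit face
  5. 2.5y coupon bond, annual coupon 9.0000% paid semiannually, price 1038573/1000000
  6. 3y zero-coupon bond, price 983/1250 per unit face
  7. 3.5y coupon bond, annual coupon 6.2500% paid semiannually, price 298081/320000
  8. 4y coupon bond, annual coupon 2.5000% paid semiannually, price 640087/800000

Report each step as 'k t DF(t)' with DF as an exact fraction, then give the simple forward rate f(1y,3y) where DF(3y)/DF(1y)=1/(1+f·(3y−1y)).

step 1 [0.5y] bond c/2=1/25: DF=(31317/31250 − 1/25·(0))/(1+1/25) = 2409/2500 ≈ 0.963600
step 2 [1y] bond c/2=29/800: DF=(3927423/4000000 − 29/800·(0.963600))/(1+29/800) = 4569/5000 ≈ 0.913800
step 3 [1.5y] zero: DF = P = 9023/10000 ≈ 0.902300
step 4 [2y] zero: DF = P = 2209/2500 ≈ 0.883600
step 5 [2.5y] bond c/2=9/200: DF=(1038573/1000000 − 9/200·(0.963600+0.913800+0.902300+0.883600))/(1+9/200) = 8361/10000 ≈ 0.836100
step 6 [3y] zero: DF = P = 983/1250 ≈ 0.786400
step 7 [3.5y] bond c/2=1/32: DF=(298081/320000 − 1/32·(0.963600+0.913800+0.902300+0.883600+0.836100+0.786400))/(1+1/32) = 7431/10000 ≈ 0.743100
step 8 [4y] bond c/2=1/80: DF=(640087/800000 − 1/80·(0.963600+0.913800+0.902300+0.883600+0.836100+0.786400+0.743100))/(1+1/80) = 3579/5000 ≈ 0.715800

1 1/2 2409/2500
2 1 4569/5000
3 3/2 9023/10000
4 2 2209/2500
5 5/2 8361/10000
6 3 983/1250
7 7/2 7431/10000
8 4 3579/5000
f(1y,3y) = ((4569/5000)/(983/1250) − 1)/(2) = 637/7864 ≈ 8.1002%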